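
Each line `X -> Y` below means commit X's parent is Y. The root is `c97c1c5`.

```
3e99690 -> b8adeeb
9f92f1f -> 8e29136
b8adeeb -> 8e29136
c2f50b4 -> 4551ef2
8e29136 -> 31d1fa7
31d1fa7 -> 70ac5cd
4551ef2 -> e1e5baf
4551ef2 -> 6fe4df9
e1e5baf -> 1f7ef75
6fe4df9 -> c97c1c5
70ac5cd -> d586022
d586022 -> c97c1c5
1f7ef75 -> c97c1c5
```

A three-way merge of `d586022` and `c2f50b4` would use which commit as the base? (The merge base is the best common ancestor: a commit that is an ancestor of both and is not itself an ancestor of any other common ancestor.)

c97c1c5

Ancestors of d586022: {c97c1c5, d586022}.
Ancestors of c2f50b4: {1f7ef75, 4551ef2, 6fe4df9, c2f50b4, c97c1c5, e1e5baf}.
Common ancestors: {c97c1c5}.
The only common ancestor is c97c1c5, so it is the merge base.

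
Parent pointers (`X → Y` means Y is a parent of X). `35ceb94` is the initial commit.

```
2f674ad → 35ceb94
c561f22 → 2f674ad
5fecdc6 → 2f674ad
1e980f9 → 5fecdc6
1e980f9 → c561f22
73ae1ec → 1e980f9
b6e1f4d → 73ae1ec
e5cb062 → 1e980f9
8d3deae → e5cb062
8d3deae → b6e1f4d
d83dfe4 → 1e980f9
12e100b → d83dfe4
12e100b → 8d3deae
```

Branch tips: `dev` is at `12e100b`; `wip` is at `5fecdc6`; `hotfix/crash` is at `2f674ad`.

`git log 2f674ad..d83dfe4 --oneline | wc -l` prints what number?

4

Reachable from d83dfe4: {1e980f9, 2f674ad, 35ceb94, 5fecdc6, c561f22, d83dfe4}.
Reachable from 2f674ad: {2f674ad, 35ceb94}.
In d83dfe4's history but not 2f674ad's: {1e980f9, 5fecdc6, c561f22, d83dfe4} — 4 commits.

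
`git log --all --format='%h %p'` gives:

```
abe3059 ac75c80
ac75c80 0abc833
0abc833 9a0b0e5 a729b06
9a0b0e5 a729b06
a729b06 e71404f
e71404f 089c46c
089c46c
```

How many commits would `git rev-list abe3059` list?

7

Walking parent pointers from abe3059: reachable set = {089c46c, 0abc833, 9a0b0e5, a729b06, abe3059, ac75c80, e71404f}.
That is 7 commits.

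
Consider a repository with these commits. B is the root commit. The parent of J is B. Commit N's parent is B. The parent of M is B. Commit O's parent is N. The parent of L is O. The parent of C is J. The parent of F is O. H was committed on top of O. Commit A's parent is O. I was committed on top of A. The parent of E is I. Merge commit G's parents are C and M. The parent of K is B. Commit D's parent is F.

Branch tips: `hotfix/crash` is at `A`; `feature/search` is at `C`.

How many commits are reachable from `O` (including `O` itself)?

3

Walking parent pointers from O: reachable set = {B, N, O}.
That is 3 commits.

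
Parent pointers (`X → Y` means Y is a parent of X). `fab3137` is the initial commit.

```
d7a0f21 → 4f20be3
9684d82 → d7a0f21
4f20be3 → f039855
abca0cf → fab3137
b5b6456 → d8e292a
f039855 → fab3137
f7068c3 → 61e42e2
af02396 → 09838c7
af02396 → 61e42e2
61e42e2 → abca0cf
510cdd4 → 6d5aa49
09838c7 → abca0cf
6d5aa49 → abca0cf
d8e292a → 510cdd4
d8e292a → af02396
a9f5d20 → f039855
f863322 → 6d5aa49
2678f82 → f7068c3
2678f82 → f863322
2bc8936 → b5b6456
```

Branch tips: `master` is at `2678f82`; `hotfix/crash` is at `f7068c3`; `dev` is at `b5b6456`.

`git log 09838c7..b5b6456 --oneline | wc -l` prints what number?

Reachable from b5b6456: {09838c7, 510cdd4, 61e42e2, 6d5aa49, abca0cf, af02396, b5b6456, d8e292a, fab3137}.
Reachable from 09838c7: {09838c7, abca0cf, fab3137}.
In b5b6456's history but not 09838c7's: {510cdd4, 61e42e2, 6d5aa49, af02396, b5b6456, d8e292a} — 6 commits.

6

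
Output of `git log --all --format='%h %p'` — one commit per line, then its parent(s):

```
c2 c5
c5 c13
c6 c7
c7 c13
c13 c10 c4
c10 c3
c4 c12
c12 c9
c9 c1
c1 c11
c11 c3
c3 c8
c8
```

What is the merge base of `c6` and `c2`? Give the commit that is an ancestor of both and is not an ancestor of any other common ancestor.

c13

Ancestors of c6: {c1, c10, c11, c12, c13, c3, c4, c6, c7, c8, c9}.
Ancestors of c2: {c1, c10, c11, c12, c13, c2, c3, c4, c5, c8, c9}.
Common ancestors: {c1, c10, c11, c12, c13, c3, c4, c8, c9}.
Among these, c13 is not an ancestor of any other common ancestor — it is the merge base.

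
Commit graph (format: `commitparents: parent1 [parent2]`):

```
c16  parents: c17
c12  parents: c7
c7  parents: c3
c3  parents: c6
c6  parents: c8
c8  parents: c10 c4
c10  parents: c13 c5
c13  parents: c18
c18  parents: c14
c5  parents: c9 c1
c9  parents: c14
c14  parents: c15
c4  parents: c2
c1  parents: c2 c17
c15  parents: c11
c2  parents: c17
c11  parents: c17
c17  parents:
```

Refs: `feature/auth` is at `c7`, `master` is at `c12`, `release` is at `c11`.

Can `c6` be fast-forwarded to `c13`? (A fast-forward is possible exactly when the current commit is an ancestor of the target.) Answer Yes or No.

No

A fast-forward from c6 to c13 is possible iff c6 is an ancestor of c13.
Ancestors of c13: {c11, c13, c14, c15, c17, c18}.
c6 is not among them, so fast-forward is not possible.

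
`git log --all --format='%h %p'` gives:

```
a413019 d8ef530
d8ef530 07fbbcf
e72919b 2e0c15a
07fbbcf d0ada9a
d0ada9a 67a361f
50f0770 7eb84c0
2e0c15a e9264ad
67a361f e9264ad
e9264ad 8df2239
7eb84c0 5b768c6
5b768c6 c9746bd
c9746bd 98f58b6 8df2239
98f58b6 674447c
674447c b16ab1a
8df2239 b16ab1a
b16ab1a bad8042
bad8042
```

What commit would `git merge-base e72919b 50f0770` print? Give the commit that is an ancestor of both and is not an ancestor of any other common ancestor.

8df2239

Ancestors of e72919b: {2e0c15a, 8df2239, b16ab1a, bad8042, e72919b, e9264ad}.
Ancestors of 50f0770: {50f0770, 5b768c6, 674447c, 7eb84c0, 8df2239, 98f58b6, b16ab1a, bad8042, c9746bd}.
Common ancestors: {8df2239, b16ab1a, bad8042}.
Among these, 8df2239 is not an ancestor of any other common ancestor — it is the merge base.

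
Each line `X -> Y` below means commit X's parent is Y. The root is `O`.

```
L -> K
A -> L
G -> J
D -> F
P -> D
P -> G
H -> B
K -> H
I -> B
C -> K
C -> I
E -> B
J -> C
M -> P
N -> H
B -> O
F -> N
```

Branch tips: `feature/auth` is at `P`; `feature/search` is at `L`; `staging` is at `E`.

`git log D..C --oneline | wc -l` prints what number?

3

Reachable from C: {B, C, H, I, K, O}.
Reachable from D: {B, D, F, H, N, O}.
In C's history but not D's: {C, I, K} — 3 commits.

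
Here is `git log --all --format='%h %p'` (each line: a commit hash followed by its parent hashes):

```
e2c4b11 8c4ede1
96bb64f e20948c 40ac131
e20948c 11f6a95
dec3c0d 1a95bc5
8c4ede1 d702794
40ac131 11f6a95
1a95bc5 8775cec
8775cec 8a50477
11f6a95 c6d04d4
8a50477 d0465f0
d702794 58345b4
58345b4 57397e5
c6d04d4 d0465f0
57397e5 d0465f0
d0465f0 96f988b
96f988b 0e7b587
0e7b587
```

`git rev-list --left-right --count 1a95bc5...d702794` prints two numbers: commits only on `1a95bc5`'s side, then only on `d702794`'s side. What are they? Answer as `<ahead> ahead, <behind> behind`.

Reachable from 1a95bc5: {0e7b587, 1a95bc5, 8775cec, 8a50477, 96f988b, d0465f0}.
Reachable from d702794: {0e7b587, 57397e5, 58345b4, 96f988b, d0465f0, d702794}.
Only in 1a95bc5's history (ahead): {1a95bc5, 8775cec, 8a50477} — 3.
Only in d702794's history (behind): {57397e5, 58345b4, d702794} — 3.

3 ahead, 3 behind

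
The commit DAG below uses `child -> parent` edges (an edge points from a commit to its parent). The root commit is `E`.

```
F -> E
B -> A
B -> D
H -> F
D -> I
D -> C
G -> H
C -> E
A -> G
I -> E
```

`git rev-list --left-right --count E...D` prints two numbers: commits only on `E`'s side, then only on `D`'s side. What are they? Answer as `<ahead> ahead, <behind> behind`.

Reachable from E: {E}.
Reachable from D: {C, D, E, I}.
Only in E's history (ahead): {} — 0.
Only in D's history (behind): {C, D, I} — 3.

0 ahead, 3 behind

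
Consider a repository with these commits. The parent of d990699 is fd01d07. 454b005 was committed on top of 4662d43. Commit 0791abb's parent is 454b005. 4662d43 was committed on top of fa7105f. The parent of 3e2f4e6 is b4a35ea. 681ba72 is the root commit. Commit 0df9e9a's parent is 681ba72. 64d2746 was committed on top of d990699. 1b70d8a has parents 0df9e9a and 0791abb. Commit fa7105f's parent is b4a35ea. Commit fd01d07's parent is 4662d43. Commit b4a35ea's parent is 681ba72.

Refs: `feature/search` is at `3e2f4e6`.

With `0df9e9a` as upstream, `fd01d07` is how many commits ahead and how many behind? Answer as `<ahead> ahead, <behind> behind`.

4 ahead, 1 behind

Reachable from fd01d07: {4662d43, 681ba72, b4a35ea, fa7105f, fd01d07}.
Reachable from 0df9e9a: {0df9e9a, 681ba72}.
Only in fd01d07's history (ahead): {4662d43, b4a35ea, fa7105f, fd01d07} — 4.
Only in 0df9e9a's history (behind): {0df9e9a} — 1.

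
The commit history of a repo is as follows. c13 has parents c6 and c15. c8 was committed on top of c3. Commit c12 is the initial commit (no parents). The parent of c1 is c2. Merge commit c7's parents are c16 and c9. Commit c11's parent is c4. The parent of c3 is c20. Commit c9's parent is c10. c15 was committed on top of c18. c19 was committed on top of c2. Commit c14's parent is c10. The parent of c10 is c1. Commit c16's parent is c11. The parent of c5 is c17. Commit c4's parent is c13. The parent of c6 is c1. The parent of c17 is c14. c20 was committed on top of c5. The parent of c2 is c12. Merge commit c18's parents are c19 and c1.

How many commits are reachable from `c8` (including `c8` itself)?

Walking parent pointers from c8: reachable set = {c1, c10, c12, c14, c17, c2, c20, c3, c5, c8}.
That is 10 commits.

10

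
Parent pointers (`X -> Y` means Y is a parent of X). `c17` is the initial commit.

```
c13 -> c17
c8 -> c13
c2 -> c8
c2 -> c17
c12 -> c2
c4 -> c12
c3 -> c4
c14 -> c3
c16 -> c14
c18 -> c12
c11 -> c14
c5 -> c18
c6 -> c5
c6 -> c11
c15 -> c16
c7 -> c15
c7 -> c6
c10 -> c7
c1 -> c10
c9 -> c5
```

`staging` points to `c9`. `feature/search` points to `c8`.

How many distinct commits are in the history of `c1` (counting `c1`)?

Walking parent pointers from c1: reachable set = {c1, c10, c11, c12, c13, c14, c15, c16, c17, c18, c2, c3, c4, c5, c6, c7, c8}.
That is 17 commits.

17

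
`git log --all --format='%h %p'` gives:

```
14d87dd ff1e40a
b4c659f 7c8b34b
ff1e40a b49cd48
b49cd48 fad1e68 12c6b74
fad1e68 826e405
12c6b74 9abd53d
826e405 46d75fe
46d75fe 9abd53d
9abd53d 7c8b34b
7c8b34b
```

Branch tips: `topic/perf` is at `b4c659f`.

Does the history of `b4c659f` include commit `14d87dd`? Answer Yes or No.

Ancestors of b4c659f: {7c8b34b, b4c659f}.
14d87dd is not in that set, so it is not an ancestor of b4c659f.

No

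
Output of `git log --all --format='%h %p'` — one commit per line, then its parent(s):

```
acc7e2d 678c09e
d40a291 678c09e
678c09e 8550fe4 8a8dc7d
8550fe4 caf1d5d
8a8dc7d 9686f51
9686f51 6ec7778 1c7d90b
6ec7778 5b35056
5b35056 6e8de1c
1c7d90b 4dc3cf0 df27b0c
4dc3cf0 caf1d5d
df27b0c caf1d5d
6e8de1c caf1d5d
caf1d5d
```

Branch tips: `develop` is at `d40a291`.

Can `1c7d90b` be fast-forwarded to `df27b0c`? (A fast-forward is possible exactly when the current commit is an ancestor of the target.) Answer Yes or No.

No

A fast-forward from 1c7d90b to df27b0c is possible iff 1c7d90b is an ancestor of df27b0c.
Ancestors of df27b0c: {caf1d5d, df27b0c}.
1c7d90b is not among them, so fast-forward is not possible.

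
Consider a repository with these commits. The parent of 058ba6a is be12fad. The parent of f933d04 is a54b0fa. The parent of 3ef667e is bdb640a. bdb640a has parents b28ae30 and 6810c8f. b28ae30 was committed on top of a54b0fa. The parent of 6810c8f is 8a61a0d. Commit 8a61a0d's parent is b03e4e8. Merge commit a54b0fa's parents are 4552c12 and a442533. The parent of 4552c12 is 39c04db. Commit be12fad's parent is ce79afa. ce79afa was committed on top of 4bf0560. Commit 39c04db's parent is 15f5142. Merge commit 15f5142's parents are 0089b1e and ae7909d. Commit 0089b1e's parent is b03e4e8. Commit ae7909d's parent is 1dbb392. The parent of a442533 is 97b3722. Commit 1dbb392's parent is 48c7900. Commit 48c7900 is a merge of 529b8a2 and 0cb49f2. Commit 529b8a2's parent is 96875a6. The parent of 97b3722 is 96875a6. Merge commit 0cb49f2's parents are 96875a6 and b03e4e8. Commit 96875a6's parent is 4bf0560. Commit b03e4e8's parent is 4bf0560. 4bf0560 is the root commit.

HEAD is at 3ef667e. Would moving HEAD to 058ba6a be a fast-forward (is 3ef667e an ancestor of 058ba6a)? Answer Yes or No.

A fast-forward from 3ef667e to 058ba6a is possible iff 3ef667e is an ancestor of 058ba6a.
Ancestors of 058ba6a: {058ba6a, 4bf0560, be12fad, ce79afa}.
3ef667e is not among them, so fast-forward is not possible.

No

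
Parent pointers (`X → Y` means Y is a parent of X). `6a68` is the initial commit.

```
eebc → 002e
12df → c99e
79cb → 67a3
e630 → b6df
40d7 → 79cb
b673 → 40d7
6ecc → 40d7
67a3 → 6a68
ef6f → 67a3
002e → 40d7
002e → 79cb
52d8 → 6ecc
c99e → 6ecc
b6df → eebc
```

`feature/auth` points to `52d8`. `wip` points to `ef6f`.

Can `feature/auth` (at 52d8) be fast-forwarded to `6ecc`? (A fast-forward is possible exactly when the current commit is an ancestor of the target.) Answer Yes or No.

A fast-forward from 52d8 to 6ecc is possible iff 52d8 is an ancestor of 6ecc.
Ancestors of 6ecc: {40d7, 67a3, 6a68, 6ecc, 79cb}.
52d8 is not among them, so fast-forward is not possible.

No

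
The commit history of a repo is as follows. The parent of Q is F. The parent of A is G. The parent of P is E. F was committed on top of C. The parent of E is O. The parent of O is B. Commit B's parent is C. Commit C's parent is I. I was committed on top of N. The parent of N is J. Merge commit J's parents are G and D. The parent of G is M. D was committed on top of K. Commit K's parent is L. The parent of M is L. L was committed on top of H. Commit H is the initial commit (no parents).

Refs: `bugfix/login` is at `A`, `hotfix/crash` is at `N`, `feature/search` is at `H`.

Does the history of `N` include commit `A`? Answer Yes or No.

Ancestors of N: {D, G, H, J, K, L, M, N}.
A is not in that set, so it is not an ancestor of N.

No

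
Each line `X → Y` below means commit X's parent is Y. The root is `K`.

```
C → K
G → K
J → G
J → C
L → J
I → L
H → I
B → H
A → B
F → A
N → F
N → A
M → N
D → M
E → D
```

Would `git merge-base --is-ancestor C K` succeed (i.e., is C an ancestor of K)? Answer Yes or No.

No

Ancestors of K: {K}.
C is not in that set, so it is not an ancestor of K.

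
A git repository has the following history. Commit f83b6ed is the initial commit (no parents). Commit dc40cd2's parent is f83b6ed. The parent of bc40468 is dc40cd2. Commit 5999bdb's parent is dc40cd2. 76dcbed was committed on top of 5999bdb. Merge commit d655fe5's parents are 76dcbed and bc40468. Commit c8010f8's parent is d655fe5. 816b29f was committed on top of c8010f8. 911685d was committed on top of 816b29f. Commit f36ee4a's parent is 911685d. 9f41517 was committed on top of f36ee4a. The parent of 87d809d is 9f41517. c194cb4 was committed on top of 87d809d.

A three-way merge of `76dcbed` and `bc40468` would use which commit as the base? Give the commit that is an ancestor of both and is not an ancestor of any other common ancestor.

Ancestors of 76dcbed: {5999bdb, 76dcbed, dc40cd2, f83b6ed}.
Ancestors of bc40468: {bc40468, dc40cd2, f83b6ed}.
Common ancestors: {dc40cd2, f83b6ed}.
Among these, dc40cd2 is not an ancestor of any other common ancestor — it is the merge base.

dc40cd2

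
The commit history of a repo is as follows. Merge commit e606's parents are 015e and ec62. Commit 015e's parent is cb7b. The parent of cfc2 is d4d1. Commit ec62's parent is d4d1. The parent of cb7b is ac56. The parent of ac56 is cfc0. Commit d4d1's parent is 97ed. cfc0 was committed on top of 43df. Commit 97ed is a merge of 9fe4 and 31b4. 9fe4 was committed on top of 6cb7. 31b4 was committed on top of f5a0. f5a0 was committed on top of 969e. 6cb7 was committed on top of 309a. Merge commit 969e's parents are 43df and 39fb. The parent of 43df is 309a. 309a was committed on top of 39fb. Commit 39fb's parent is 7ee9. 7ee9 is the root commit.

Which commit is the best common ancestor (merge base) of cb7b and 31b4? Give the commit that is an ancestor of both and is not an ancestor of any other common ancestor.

Ancestors of cb7b: {309a, 39fb, 43df, 7ee9, ac56, cb7b, cfc0}.
Ancestors of 31b4: {309a, 31b4, 39fb, 43df, 7ee9, 969e, f5a0}.
Common ancestors: {309a, 39fb, 43df, 7ee9}.
Among these, 43df is not an ancestor of any other common ancestor — it is the merge base.

43df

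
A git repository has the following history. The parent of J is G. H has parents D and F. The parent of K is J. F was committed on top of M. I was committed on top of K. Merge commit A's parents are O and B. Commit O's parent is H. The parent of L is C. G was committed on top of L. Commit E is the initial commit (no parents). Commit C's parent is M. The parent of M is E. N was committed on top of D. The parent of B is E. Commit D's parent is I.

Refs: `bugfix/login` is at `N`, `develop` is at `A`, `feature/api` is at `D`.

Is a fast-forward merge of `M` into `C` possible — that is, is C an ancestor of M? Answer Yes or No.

A fast-forward from C to M is possible iff C is an ancestor of M.
Ancestors of M: {E, M}.
C is not among them, so fast-forward is not possible.

No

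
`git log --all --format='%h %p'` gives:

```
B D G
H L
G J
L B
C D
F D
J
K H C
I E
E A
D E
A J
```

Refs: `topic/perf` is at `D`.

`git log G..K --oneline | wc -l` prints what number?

8

Reachable from K: {A, B, C, D, E, G, H, J, K, L}.
Reachable from G: {G, J}.
In K's history but not G's: {A, B, C, D, E, H, K, L} — 8 commits.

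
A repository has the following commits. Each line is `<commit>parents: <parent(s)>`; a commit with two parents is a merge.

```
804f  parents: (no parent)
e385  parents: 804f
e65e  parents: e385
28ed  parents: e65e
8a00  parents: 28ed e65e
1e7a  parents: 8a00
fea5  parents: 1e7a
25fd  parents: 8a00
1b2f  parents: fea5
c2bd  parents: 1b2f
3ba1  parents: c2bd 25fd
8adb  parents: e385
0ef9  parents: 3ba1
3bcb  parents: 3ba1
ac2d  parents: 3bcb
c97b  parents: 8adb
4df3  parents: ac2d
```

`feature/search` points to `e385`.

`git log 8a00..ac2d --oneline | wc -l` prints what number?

8

Reachable from ac2d: {1b2f, 1e7a, 25fd, 28ed, 3ba1, 3bcb, 804f, 8a00, ac2d, c2bd, e385, e65e, fea5}.
Reachable from 8a00: {28ed, 804f, 8a00, e385, e65e}.
In ac2d's history but not 8a00's: {1b2f, 1e7a, 25fd, 3ba1, 3bcb, ac2d, c2bd, fea5} — 8 commits.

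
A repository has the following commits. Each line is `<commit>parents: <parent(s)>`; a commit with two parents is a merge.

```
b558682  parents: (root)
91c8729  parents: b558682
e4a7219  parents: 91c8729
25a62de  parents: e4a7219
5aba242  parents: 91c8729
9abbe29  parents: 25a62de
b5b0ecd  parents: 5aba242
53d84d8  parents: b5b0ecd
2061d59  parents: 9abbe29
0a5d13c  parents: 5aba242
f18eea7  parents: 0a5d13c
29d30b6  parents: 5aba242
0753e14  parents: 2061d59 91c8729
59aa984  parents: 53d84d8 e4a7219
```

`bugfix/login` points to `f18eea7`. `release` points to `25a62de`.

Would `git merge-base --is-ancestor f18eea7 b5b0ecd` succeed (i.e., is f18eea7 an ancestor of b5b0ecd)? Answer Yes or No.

No

Ancestors of b5b0ecd: {5aba242, 91c8729, b558682, b5b0ecd}.
f18eea7 is not in that set, so it is not an ancestor of b5b0ecd.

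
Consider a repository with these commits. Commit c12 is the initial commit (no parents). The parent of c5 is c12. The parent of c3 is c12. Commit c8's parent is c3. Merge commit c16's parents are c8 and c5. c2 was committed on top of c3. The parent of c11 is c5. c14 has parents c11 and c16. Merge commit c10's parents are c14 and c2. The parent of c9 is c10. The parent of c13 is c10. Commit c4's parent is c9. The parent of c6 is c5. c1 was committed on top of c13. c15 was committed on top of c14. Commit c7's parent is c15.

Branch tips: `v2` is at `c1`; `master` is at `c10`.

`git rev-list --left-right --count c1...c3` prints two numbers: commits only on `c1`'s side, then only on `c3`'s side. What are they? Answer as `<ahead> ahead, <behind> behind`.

Reachable from c1: {c1, c10, c11, c12, c13, c14, c16, c2, c3, c5, c8}.
Reachable from c3: {c12, c3}.
Only in c1's history (ahead): {c1, c10, c11, c13, c14, c16, c2, c5, c8} — 9.
Only in c3's history (behind): {} — 0.

9 ahead, 0 behind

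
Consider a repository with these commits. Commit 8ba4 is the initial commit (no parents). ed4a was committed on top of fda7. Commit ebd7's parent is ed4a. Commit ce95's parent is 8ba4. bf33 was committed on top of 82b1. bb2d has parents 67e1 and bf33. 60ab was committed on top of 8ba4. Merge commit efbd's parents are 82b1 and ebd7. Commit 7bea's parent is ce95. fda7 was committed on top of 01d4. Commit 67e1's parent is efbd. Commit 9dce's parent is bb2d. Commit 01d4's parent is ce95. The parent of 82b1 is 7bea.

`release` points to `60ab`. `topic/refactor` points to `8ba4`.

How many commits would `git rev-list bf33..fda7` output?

Reachable from fda7: {01d4, 8ba4, ce95, fda7}.
Reachable from bf33: {7bea, 82b1, 8ba4, bf33, ce95}.
In fda7's history but not bf33's: {01d4, fda7} — 2 commits.

2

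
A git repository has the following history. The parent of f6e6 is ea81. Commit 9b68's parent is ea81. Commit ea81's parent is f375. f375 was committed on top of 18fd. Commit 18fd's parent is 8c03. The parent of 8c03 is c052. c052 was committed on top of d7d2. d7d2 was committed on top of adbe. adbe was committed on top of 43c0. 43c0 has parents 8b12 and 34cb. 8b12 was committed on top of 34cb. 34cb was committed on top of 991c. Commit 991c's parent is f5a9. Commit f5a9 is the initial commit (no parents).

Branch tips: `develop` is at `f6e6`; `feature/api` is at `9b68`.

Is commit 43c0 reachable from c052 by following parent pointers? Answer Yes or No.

Ancestors of c052 (commits reachable by following parents): {34cb, 43c0, 8b12, 991c, adbe, c052, d7d2, f5a9}.
43c0 is in that set, so it is an ancestor of c052.

Yes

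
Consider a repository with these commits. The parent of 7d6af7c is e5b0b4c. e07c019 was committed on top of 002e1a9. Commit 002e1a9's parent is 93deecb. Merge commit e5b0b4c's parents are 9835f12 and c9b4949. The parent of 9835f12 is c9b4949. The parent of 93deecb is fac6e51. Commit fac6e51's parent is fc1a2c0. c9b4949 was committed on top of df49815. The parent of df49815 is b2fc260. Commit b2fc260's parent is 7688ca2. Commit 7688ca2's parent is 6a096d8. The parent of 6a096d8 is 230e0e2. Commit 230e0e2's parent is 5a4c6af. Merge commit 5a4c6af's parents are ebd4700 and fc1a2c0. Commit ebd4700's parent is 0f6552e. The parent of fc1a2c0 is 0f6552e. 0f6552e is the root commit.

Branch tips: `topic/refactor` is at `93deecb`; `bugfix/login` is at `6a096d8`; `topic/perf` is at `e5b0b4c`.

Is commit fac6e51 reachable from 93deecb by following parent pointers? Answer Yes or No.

Yes

Ancestors of 93deecb (commits reachable by following parents): {0f6552e, 93deecb, fac6e51, fc1a2c0}.
fac6e51 is in that set, so it is an ancestor of 93deecb.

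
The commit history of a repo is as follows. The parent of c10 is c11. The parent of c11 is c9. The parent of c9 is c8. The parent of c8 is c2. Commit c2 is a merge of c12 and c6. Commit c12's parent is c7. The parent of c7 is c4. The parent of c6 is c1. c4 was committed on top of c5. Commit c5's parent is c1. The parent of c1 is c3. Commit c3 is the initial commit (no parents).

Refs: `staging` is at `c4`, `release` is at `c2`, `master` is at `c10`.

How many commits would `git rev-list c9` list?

Walking parent pointers from c9: reachable set = {c1, c12, c2, c3, c4, c5, c6, c7, c8, c9}.
That is 10 commits.

10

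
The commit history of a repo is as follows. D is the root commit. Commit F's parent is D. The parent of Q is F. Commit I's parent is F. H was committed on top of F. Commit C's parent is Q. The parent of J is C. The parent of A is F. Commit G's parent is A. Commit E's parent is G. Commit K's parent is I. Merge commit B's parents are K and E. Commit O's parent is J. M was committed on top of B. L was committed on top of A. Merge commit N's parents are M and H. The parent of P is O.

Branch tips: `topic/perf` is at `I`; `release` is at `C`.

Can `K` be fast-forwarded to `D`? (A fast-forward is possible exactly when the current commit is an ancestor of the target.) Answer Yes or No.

A fast-forward from K to D is possible iff K is an ancestor of D.
Ancestors of D: {D}.
K is not among them, so fast-forward is not possible.

No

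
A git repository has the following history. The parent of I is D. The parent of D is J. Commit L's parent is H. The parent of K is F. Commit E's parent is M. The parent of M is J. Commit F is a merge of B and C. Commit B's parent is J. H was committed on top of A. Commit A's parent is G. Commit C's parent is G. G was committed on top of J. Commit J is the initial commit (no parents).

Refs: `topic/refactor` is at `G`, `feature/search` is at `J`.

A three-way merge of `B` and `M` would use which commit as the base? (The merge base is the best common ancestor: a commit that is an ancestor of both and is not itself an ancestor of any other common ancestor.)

Ancestors of B: {B, J}.
Ancestors of M: {J, M}.
Common ancestors: {J}.
The only common ancestor is J, so it is the merge base.

J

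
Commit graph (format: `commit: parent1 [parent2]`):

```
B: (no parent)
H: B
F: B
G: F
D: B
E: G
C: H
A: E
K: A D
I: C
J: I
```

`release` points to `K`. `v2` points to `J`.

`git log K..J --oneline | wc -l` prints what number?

4

Reachable from J: {B, C, H, I, J}.
Reachable from K: {A, B, D, E, F, G, K}.
In J's history but not K's: {C, H, I, J} — 4 commits.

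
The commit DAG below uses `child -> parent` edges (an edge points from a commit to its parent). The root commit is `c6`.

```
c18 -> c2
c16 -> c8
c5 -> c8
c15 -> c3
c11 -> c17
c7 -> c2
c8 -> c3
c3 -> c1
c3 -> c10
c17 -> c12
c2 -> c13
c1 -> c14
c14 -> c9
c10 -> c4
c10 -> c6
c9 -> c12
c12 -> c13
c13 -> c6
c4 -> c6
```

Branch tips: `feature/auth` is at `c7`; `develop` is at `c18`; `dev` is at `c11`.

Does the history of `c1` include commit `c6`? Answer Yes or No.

Yes

Ancestors of c1 (commits reachable by following parents): {c1, c12, c13, c14, c6, c9}.
c6 is in that set, so it is an ancestor of c1.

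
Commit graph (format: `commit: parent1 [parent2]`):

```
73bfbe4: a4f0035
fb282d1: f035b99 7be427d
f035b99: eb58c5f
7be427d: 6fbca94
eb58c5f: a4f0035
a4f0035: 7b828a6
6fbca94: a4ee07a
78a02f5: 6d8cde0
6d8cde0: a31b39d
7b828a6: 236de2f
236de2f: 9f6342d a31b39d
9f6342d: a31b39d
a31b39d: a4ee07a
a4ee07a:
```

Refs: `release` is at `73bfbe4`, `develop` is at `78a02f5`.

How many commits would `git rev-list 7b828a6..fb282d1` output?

6

Reachable from fb282d1: {236de2f, 6fbca94, 7b828a6, 7be427d, 9f6342d, a31b39d, a4ee07a, a4f0035, eb58c5f, f035b99, fb282d1}.
Reachable from 7b828a6: {236de2f, 7b828a6, 9f6342d, a31b39d, a4ee07a}.
In fb282d1's history but not 7b828a6's: {6fbca94, 7be427d, a4f0035, eb58c5f, f035b99, fb282d1} — 6 commits.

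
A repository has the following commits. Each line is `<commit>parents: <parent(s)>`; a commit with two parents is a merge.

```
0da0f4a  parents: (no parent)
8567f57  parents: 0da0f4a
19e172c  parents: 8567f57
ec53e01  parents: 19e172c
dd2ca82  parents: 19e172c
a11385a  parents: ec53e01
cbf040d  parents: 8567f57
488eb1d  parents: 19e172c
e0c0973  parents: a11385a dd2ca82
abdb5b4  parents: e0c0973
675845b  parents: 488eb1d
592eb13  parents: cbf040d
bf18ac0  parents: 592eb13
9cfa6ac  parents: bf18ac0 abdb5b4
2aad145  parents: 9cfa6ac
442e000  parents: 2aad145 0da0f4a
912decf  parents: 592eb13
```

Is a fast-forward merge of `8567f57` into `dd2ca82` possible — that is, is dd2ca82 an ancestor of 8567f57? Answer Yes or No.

A fast-forward from dd2ca82 to 8567f57 is possible iff dd2ca82 is an ancestor of 8567f57.
Ancestors of 8567f57: {0da0f4a, 8567f57}.
dd2ca82 is not among them, so fast-forward is not possible.

No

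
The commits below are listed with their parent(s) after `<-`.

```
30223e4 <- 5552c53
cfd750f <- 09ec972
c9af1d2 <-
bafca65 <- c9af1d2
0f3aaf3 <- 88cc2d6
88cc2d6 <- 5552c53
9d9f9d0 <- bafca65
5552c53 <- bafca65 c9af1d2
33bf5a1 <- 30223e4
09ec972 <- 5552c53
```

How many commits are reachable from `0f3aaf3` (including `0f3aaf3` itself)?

Walking parent pointers from 0f3aaf3: reachable set = {0f3aaf3, 5552c53, 88cc2d6, bafca65, c9af1d2}.
That is 5 commits.

5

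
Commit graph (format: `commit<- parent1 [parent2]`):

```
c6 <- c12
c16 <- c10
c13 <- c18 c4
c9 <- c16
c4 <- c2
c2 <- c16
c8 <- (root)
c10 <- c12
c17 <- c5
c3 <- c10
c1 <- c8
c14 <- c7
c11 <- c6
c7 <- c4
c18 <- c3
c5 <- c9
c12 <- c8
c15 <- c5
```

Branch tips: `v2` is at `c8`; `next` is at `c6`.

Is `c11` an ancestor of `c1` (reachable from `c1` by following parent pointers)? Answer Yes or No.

Ancestors of c1: {c1, c8}.
c11 is not in that set, so it is not an ancestor of c1.

No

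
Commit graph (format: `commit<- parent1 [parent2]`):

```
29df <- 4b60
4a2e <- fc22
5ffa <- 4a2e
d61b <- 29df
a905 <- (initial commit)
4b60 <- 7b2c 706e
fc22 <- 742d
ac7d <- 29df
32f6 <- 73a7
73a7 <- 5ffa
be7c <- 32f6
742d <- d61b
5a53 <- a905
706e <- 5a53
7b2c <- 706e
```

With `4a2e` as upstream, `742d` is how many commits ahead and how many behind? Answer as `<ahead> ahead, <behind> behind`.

Reachable from 742d: {29df, 4b60, 5a53, 706e, 742d, 7b2c, a905, d61b}.
Reachable from 4a2e: {29df, 4a2e, 4b60, 5a53, 706e, 742d, 7b2c, a905, d61b, fc22}.
Only in 742d's history (ahead): {} — 0.
Only in 4a2e's history (behind): {4a2e, fc22} — 2.

0 ahead, 2 behind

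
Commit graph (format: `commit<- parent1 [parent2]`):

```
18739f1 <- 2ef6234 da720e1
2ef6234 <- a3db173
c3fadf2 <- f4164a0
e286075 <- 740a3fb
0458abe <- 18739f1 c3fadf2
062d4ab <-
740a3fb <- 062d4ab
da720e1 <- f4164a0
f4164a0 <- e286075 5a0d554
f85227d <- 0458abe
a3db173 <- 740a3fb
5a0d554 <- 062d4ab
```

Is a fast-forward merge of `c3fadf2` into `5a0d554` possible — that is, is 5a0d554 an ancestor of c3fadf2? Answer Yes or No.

Yes

A fast-forward from 5a0d554 to c3fadf2 is possible iff 5a0d554 is an ancestor of c3fadf2.
Ancestors of c3fadf2: {062d4ab, 5a0d554, 740a3fb, c3fadf2, e286075, f4164a0}.
5a0d554 is among them, so fast-forward is possible.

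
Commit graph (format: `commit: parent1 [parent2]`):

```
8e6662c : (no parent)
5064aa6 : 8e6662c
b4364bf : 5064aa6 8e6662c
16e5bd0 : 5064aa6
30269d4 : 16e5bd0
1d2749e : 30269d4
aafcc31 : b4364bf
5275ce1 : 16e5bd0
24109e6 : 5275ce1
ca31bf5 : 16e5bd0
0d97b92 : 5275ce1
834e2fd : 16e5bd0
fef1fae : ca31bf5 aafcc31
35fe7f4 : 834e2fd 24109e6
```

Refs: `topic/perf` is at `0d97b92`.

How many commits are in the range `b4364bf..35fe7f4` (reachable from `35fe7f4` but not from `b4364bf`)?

5

Reachable from 35fe7f4: {16e5bd0, 24109e6, 35fe7f4, 5064aa6, 5275ce1, 834e2fd, 8e6662c}.
Reachable from b4364bf: {5064aa6, 8e6662c, b4364bf}.
In 35fe7f4's history but not b4364bf's: {16e5bd0, 24109e6, 35fe7f4, 5275ce1, 834e2fd} — 5 commits.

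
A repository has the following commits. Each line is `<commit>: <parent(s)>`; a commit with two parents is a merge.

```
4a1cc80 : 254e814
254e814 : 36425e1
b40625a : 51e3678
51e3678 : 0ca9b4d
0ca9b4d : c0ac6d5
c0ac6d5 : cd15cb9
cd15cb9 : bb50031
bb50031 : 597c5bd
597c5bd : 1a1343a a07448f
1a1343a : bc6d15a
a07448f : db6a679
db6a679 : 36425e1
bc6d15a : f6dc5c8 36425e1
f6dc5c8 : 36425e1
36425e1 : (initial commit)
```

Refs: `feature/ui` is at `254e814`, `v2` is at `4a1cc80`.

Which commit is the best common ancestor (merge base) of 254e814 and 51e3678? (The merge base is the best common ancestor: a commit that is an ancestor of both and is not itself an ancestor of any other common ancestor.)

Ancestors of 254e814: {254e814, 36425e1}.
Ancestors of 51e3678: {0ca9b4d, 1a1343a, 36425e1, 51e3678, 597c5bd, a07448f, bb50031, bc6d15a, c0ac6d5, cd15cb9, db6a679, f6dc5c8}.
Common ancestors: {36425e1}.
The only common ancestor is 36425e1, so it is the merge base.

36425e1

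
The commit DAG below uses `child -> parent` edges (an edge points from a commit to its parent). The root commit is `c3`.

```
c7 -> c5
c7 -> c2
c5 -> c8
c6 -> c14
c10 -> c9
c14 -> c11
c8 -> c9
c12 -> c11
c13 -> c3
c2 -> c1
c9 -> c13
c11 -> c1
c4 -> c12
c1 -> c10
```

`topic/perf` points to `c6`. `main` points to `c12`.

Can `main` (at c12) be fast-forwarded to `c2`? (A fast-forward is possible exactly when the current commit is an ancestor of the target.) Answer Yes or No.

A fast-forward from c12 to c2 is possible iff c12 is an ancestor of c2.
Ancestors of c2: {c1, c10, c13, c2, c3, c9}.
c12 is not among them, so fast-forward is not possible.

No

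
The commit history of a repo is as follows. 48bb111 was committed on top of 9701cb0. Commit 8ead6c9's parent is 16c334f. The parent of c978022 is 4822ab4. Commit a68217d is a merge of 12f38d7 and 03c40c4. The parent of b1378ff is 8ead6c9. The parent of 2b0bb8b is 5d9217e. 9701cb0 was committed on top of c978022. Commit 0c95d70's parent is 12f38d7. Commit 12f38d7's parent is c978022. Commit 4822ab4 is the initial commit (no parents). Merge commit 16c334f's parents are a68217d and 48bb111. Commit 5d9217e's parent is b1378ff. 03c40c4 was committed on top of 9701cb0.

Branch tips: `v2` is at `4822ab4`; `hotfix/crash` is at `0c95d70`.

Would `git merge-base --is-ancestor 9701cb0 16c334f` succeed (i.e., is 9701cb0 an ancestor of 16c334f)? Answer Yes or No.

Yes

Ancestors of 16c334f (commits reachable by following parents): {03c40c4, 12f38d7, 16c334f, 4822ab4, 48bb111, 9701cb0, a68217d, c978022}.
9701cb0 is in that set, so it is an ancestor of 16c334f.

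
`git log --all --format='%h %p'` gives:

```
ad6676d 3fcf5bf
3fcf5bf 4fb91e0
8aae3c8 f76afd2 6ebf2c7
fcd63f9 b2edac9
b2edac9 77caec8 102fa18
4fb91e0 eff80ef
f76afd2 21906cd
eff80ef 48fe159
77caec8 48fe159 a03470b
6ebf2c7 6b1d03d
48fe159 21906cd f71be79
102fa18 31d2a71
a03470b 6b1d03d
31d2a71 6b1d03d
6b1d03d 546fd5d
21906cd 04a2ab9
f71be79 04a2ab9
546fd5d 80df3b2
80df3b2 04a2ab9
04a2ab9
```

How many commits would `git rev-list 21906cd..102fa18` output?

5

Reachable from 102fa18: {04a2ab9, 102fa18, 31d2a71, 546fd5d, 6b1d03d, 80df3b2}.
Reachable from 21906cd: {04a2ab9, 21906cd}.
In 102fa18's history but not 21906cd's: {102fa18, 31d2a71, 546fd5d, 6b1d03d, 80df3b2} — 5 commits.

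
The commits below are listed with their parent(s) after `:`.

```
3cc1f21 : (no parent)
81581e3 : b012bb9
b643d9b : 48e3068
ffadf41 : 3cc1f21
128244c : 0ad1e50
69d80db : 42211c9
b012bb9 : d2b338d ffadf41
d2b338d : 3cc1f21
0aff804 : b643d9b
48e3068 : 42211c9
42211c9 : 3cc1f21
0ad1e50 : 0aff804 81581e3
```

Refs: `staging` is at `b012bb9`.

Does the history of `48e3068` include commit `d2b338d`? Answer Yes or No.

No

Ancestors of 48e3068: {3cc1f21, 42211c9, 48e3068}.
d2b338d is not in that set, so it is not an ancestor of 48e3068.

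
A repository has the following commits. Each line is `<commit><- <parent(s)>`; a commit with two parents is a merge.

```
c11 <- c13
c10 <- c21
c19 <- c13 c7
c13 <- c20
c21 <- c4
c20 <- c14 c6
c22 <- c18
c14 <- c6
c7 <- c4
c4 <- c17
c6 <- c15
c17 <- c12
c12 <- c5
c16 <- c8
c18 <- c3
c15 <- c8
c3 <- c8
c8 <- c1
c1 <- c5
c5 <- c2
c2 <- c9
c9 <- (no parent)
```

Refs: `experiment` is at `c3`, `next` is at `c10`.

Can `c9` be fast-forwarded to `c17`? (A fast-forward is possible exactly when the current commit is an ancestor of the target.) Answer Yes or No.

A fast-forward from c9 to c17 is possible iff c9 is an ancestor of c17.
Ancestors of c17: {c12, c17, c2, c5, c9}.
c9 is among them, so fast-forward is possible.

Yes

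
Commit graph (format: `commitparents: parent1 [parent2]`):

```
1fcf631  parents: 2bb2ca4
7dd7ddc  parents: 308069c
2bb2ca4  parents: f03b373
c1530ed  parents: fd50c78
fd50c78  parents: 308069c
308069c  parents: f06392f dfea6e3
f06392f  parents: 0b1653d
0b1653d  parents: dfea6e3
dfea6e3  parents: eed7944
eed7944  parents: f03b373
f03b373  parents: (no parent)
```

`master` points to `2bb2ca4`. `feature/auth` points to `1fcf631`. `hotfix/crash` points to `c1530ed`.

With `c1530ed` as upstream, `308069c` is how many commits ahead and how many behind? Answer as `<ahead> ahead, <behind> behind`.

Reachable from 308069c: {0b1653d, 308069c, dfea6e3, eed7944, f03b373, f06392f}.
Reachable from c1530ed: {0b1653d, 308069c, c1530ed, dfea6e3, eed7944, f03b373, f06392f, fd50c78}.
Only in 308069c's history (ahead): {} — 0.
Only in c1530ed's history (behind): {c1530ed, fd50c78} — 2.

0 ahead, 2 behind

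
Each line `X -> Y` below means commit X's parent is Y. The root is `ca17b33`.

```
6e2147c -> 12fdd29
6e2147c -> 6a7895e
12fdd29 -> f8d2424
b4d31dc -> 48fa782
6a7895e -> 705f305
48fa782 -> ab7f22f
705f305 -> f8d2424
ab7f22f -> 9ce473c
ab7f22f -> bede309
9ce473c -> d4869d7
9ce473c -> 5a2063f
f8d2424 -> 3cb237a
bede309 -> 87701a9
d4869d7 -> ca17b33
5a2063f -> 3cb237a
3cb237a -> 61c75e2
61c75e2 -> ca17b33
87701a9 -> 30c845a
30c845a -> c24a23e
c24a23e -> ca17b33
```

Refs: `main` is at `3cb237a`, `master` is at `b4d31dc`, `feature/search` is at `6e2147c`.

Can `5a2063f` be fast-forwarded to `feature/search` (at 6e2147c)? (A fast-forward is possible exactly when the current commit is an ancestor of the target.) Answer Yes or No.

A fast-forward from 5a2063f to 6e2147c is possible iff 5a2063f is an ancestor of 6e2147c.
Ancestors of 6e2147c: {12fdd29, 3cb237a, 61c75e2, 6a7895e, 6e2147c, 705f305, ca17b33, f8d2424}.
5a2063f is not among them, so fast-forward is not possible.

No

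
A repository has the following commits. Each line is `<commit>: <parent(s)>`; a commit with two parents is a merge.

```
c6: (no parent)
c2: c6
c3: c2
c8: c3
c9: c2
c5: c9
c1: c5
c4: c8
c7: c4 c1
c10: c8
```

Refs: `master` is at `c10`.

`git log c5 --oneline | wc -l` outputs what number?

4

Walking parent pointers from c5: reachable set = {c2, c5, c6, c9}.
That is 4 commits.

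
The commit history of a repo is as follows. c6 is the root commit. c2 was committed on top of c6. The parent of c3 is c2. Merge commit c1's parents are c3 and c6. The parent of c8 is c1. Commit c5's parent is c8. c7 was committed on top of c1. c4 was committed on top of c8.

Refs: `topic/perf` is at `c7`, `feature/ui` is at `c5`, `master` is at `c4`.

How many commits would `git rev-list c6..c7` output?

4

Reachable from c7: {c1, c2, c3, c6, c7}.
Reachable from c6: {c6}.
In c7's history but not c6's: {c1, c2, c3, c7} — 4 commits.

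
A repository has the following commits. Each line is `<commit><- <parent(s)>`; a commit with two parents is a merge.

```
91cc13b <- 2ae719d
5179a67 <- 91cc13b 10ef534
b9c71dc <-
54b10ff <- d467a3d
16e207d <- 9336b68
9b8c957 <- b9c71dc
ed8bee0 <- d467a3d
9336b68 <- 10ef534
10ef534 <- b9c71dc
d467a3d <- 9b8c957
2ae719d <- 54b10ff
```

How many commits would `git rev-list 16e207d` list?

4

Walking parent pointers from 16e207d: reachable set = {10ef534, 16e207d, 9336b68, b9c71dc}.
That is 4 commits.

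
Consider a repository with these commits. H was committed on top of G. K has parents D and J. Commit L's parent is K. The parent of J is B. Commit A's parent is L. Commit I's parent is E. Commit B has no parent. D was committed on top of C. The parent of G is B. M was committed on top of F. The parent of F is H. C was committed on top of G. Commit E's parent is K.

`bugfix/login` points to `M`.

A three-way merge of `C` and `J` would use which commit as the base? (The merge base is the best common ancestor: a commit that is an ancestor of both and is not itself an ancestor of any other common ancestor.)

Ancestors of C: {B, C, G}.
Ancestors of J: {B, J}.
Common ancestors: {B}.
The only common ancestor is B, so it is the merge base.

B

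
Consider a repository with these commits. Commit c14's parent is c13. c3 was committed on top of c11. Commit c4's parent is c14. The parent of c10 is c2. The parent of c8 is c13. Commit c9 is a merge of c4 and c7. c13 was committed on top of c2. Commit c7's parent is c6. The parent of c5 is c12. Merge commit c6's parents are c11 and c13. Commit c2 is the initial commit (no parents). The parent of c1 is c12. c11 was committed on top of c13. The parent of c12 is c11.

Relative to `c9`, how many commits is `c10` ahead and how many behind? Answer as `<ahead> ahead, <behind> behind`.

Reachable from c10: {c10, c2}.
Reachable from c9: {c11, c13, c14, c2, c4, c6, c7, c9}.
Only in c10's history (ahead): {c10} — 1.
Only in c9's history (behind): {c11, c13, c14, c4, c6, c7, c9} — 7.

1 ahead, 7 behind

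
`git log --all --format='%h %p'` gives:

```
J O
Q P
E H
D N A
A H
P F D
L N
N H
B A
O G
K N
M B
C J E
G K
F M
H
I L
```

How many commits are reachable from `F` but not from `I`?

4

Reachable from F: {A, B, F, H, M}.
Reachable from I: {H, I, L, N}.
In F's history but not I's: {A, B, F, M} — 4 commits.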